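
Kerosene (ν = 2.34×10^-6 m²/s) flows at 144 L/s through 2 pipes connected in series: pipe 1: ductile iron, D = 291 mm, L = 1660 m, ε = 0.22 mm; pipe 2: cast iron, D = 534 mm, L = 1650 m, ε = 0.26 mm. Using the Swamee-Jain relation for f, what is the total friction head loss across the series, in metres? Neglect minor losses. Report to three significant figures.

Pipe 1: V = 2.165 m/s, Re = 2.69×10^5, ε/D = 7.56×10^-4, f = 0.01978, h_1 = f(L/D)V²/2g = 26.97 m
Pipe 2: V = 0.6430 m/s, Re = 1.47×10^5, ε/D = 4.87×10^-4, f = 0.01945, h_2 = f(L/D)V²/2g = 1.267 m
Series → Q common, losses add: H = Σh = 28.23 m

H ≈ 28.2 m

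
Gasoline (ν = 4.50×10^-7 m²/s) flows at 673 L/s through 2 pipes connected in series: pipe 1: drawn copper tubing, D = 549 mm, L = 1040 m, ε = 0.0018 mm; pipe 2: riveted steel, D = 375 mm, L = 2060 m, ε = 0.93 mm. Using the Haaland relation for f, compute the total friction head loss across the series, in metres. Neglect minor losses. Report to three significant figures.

Pipe 1: V = 2.843 m/s, Re = 3.47×10^6, ε/D = 3.28×10^-6, f = 0.009630, h_1 = f(L/D)V²/2g = 7.515 m
Pipe 2: V = 6.093 m/s, Re = 5.08×10^6, ε/D = 0.00248, f = 0.02490, h_2 = f(L/D)V²/2g = 258.8 m
Series → Q common, losses add: H = Σh = 266.3 m

H ≈ 266 m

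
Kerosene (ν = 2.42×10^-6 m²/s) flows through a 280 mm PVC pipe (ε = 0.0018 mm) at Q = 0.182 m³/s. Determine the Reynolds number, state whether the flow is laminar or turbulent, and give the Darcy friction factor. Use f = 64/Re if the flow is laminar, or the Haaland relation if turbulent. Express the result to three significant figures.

V = 4Q/(πD²) = 2.956 m/s
Re = VD/ν = 2.956·0.280/2.42×10^-6 = 3.42×10^5
Re > 4000 → turbulent; ε/D = 6.43×10^-6
Haaland: f = 0.01405

Re ≈ 3.42×10^5; turbulent; f ≈ 0.0141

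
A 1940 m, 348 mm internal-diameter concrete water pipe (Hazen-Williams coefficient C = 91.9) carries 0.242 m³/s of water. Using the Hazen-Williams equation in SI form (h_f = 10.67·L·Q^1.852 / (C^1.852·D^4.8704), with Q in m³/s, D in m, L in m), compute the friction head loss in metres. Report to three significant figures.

h_f ≈ 59.1 m

h_f = 10.67·1940·0.242^1.852 / (91.9^1.852·0.348^4.8704) = 59.08 m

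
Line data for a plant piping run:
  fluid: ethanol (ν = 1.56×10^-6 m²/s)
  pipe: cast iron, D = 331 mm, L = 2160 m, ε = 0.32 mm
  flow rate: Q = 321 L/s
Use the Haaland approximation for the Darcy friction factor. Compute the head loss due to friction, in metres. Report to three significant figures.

h_f ≈ 91.9 m

V = 4Q/(πD²) = 4·0.321/(π·0.331²) = 3.730 m/s
Re = VD/ν = 3.730·0.331/1.56×10^-6 = 7.92×10^5 → turbulent
ε/D = 0.32/331 = 9.67×10^-4
Haaland: f = 0.01986
h_f = f(L/D)V²/(2g) = 0.01986·(2160/0.331)·3.730²/(2·9.81) = 91.91 m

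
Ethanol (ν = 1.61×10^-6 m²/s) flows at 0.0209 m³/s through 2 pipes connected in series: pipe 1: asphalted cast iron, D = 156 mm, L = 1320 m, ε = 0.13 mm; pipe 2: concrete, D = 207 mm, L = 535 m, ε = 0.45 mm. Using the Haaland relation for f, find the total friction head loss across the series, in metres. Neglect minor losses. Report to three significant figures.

Pipe 1: V = 1.093 m/s, Re = 1.06×10^5, ε/D = 8.33×10^-4, f = 0.02125, h_1 = f(L/D)V²/2g = 10.96 m
Pipe 2: V = 0.6210 m/s, Re = 7.98×10^4, ε/D = 0.00217, f = 0.02576, h_2 = f(L/D)V²/2g = 1.309 m
Series → Q common, losses add: H = Σh = 12.27 m

H ≈ 12.3 m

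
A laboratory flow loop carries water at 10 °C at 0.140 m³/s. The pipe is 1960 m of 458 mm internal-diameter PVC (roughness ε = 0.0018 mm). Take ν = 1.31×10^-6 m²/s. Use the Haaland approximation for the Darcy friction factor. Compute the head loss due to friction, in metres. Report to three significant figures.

V = 4Q/(πD²) = 4·0.140/(π·0.458²) = 0.8498 m/s
Re = VD/ν = 0.8498·0.458/1.31×10^-6 = 2.97×10^5 → turbulent
ε/D = 0.0018/458 = 3.93×10^-6
Haaland: f = 0.01440
h_f = f(L/D)V²/(2g) = 0.01440·(1960/0.458)·0.8498²/(2·9.81) = 2.268 m

h_f ≈ 2.27 m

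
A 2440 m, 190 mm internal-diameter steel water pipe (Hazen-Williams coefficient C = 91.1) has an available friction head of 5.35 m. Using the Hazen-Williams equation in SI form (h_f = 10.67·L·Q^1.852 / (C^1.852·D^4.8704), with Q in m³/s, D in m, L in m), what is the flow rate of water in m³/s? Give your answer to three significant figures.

Rearranging: Q = [h_f·C^1.852·D^4.8704 / (10.67·L)]^(1/1.852)
Q = [5.35·91.1^1.852·0.190^4.8704 / (10.67·2440)]^0.540 = 0.01180 m³/s

Q ≈ 0.0118 m³/s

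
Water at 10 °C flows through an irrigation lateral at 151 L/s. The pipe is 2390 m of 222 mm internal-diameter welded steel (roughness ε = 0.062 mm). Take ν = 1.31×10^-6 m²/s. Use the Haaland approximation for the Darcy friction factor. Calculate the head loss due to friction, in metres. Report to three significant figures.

V = 4Q/(πD²) = 4·0.151/(π·0.222²) = 3.901 m/s
Re = VD/ν = 3.901·0.222/1.31×10^-6 = 6.61×10^5 → turbulent
ε/D = 0.062/222 = 2.79×10^-4
Haaland: f = 0.01571
h_f = f(L/D)V²/(2g) = 0.01571·(2390/0.222)·3.901²/(2·9.81) = 131.2 m

h_f ≈ 131 m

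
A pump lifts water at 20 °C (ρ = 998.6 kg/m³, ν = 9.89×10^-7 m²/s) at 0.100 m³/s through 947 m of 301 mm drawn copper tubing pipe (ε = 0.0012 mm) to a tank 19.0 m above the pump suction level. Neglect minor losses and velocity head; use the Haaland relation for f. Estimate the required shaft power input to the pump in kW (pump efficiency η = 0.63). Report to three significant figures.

P_shaft ≈ 36.2 kW

V = 4Q/(πD²) = 1.405 m/s; Re = 4.28×10^5; ε/D = 3.99×10^-6; f = 0.01347
h_f = f(L/D)V²/2g = 4.267 m
Total head H = z + h_f = 19.0 + 4.267 = 23.27 m
P_hyd = ρgQH = 998.6·9.81·0.100·23.27 = 22.79 kW
P_shaft = P_hyd/η = 22.79/0.63 = 36.18 kW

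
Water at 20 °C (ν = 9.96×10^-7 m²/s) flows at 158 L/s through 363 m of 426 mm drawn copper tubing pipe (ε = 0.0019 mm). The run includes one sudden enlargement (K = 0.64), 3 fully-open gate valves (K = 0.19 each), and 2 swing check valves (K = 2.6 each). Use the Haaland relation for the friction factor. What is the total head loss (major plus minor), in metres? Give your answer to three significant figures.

H_L ≈ 1.11 m

V = 4Q/(πD²) = 1.109 m/s; V²/2g = 0.06263 m
Re = 4.74×10^5, ε/D = 4.46×10^-6 → f = 0.01324 (Haaland)
Major: h_f = f(L/D)·V²/2g = 0.01324·852.1·0.06263 = 0.7063 m
Minor: ΣK = 6.41; h_m = ΣK·V²/2g = 0.4015 m
Total H_L = 0.7063 + 0.4015 = 1.108 m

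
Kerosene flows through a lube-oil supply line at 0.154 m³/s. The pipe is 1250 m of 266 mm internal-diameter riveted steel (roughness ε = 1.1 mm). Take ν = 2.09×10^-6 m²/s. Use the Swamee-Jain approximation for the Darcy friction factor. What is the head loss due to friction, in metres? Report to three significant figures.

h_f ≈ 53.6 m

V = 4Q/(πD²) = 4·0.154/(π·0.266²) = 2.771 m/s
Re = VD/ν = 2.771·0.266/2.09×10^-6 = 3.53×10^5 → turbulent
ε/D = 1.1/266 = 0.00414
Swamee-Jain: f = 0.02913
h_f = f(L/D)V²/(2g) = 0.02913·(1250/0.266)·2.771²/(2·9.81) = 53.58 m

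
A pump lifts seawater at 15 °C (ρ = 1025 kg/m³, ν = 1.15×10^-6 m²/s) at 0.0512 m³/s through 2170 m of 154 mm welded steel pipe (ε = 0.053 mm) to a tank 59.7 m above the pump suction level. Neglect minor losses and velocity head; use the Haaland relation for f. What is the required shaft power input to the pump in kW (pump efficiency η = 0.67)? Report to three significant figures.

V = 4Q/(πD²) = 2.749 m/s; Re = 3.68×10^5; ε/D = 3.44×10^-4; f = 0.01683
h_f = f(L/D)V²/2g = 91.35 m
Total head H = z + h_f = 59.7 + 91.35 = 151.0 m
P_hyd = ρgQH = 1025·9.81·0.0512·151.0 = 77.76 kW
P_shaft = P_hyd/η = 77.76/0.67 = 116.1 kW

P_shaft ≈ 116 kW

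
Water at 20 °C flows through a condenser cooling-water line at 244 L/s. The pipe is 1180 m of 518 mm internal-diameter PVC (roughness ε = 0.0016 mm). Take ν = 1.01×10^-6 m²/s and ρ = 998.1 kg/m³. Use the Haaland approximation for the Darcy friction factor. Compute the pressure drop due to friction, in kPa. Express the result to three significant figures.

V = 4Q/(πD²) = 4·0.244/(π·0.518²) = 1.158 m/s
Re = VD/ν = 1.158·0.518/1.01×10^-6 = 5.94×10^5 → turbulent
ε/D = 0.0016/518 = 3.09×10^-6
Haaland: f = 0.01271
h_f = f(L/D)V²/(2g) = 0.01271·(1180/0.518)·1.158²/(2·9.81) = 1.978 m
Δp = ρg·h_f = 998.1·9.81·1.978 = 19.37 kPa

Δp ≈ 19.4 kPa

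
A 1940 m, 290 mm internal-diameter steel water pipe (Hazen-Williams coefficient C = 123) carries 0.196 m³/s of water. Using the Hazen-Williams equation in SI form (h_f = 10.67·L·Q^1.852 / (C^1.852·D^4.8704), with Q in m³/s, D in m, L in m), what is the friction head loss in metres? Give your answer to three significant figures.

h_f = 10.67·1940·0.196^1.852 / (123^1.852·0.290^4.8704) = 56.63 m

h_f ≈ 56.6 m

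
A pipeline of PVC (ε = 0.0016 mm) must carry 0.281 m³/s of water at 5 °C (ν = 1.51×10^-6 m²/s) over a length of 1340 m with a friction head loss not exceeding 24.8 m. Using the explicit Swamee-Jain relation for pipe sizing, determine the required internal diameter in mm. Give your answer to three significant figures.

Swamee-Jain (Type III): D = 0.66·[ε^1.25·(LQ²/(gh_f))^4.75 + ν·Q^9.4·(L/(gh_f))^5.2]^0.04
LQ²/(gh_f) = 0.4349; L/(gh_f) = 5.508
Term 1 = ε^1.25·(…)^4.75 = 1.09×10^-9; Term 2 = ν·Q^9.4·(…)^5.2 = 7.08×10^-8
D = 0.66·(1.09×10^-9 + 7.08×10^-8)^0.04 = 0.3418 m = 342 mm
Check: V = 3.06 m/s, Re = 6.93×10^5, f = 0.01245, h_f = 23.3 m ≈ 24.8 m ✓

D ≈ 342 mm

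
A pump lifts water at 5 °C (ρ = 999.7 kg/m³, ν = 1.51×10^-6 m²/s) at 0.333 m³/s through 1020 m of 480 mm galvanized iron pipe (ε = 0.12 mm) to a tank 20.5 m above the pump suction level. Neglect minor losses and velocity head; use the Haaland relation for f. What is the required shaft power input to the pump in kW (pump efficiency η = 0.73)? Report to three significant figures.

P_shaft ≈ 117 kW

V = 4Q/(πD²) = 1.840 m/s; Re = 5.85×10^5; ε/D = 2.50×10^-4; f = 0.01557
h_f = f(L/D)V²/2g = 5.711 m
Total head H = z + h_f = 20.5 + 5.711 = 26.21 m
P_hyd = ρgQH = 999.7·9.81·0.333·26.21 = 85.60 kW
P_shaft = P_hyd/η = 85.60/0.73 = 117.3 kW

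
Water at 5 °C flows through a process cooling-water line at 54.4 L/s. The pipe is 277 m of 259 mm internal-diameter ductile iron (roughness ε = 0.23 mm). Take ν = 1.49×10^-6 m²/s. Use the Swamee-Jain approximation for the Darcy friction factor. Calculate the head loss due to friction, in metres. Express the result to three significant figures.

h_f ≈ 1.21 m

V = 4Q/(πD²) = 4·0.0544/(π·0.259²) = 1.033 m/s
Re = VD/ν = 1.033·0.259/1.49×10^-6 = 1.79×10^5 → turbulent
ε/D = 0.23/259 = 8.88×10^-4
Swamee-Jain: f = 0.02089
h_f = f(L/D)V²/(2g) = 0.02089·(277/0.259)·1.033²/(2·9.81) = 1.214 m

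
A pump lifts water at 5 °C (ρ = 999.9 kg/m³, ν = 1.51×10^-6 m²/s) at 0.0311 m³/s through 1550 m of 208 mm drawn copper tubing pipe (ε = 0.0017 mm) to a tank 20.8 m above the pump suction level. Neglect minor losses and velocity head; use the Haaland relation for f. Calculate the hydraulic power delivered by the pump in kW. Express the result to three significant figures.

V = 4Q/(πD²) = 0.9153 m/s; Re = 1.26×10^5; ε/D = 8.17×10^-6; f = 0.01703
h_f = f(L/D)V²/2g = 5.417 m
Total head H = z + h_f = 20.8 + 5.417 = 26.22 m
P_hyd = ρgQH = 999.9·9.81·0.0311·26.22 = 7.998 kW

P_hyd ≈ 8.00 kW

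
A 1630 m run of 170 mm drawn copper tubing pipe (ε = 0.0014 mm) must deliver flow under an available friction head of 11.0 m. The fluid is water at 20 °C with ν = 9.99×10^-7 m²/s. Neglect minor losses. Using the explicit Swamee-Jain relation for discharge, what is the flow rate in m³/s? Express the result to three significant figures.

Q ≈ 0.0272 m³/s

Swamee-Jain (Type II): Q = -0.965·√(gD⁵h_f/L)·ln[ε/(3.7D) + √(3.17ν²L/(gD³h_f))]
√(gD⁵h_f/L) = √(9.81·0.170⁵·11.0/1630) = 0.003066
ε/(3.7D) = 2.23×10^-6; √(3.17ν²L/(gD³h_f)) = 9.86×10^-5
Q = -0.965·0.003066·ln(1.009×10^-4) = 0.02722 m³/s
Check: V = 1.20 m/s, Re = 2.04×10^5, f = 0.01555, h_f = 10.9 m ≈ 11.0 m ✓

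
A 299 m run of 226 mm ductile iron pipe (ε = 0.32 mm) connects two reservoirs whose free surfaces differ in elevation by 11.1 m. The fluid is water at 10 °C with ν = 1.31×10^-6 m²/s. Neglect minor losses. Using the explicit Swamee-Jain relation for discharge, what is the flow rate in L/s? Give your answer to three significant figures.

Swamee-Jain (Type II): Q = -0.965·√(gD⁵h_f/L)·ln[ε/(3.7D) + √(3.17ν²L/(gD³h_f))]
√(gD⁵h_f/L) = √(9.81·0.226⁵·11.1/299) = 0.01465
ε/(3.7D) = 3.83×10^-4; √(3.17ν²L/(gD³h_f)) = 3.60×10^-5
Q = -0.965·0.01465·ln(4.187×10^-4) = 0.1100 m³/s
Check: V = 2.74 m/s, Re = 4.73×10^5, f = 0.02203, h_f = 11.2 m ≈ 11.1 m ✓

Q ≈ 110 L/s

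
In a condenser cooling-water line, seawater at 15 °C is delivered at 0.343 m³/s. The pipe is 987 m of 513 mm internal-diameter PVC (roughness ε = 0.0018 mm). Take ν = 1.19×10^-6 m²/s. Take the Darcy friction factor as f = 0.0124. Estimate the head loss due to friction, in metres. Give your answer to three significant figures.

h_f ≈ 3.35 m

V = 4Q/(πD²) = 4·0.343/(π·0.513²) = 1.659 m/s
h_f = f(L/D)V²/(2g) = 0.01240·(987/0.513)·1.659²/(2·9.81) = 3.349 m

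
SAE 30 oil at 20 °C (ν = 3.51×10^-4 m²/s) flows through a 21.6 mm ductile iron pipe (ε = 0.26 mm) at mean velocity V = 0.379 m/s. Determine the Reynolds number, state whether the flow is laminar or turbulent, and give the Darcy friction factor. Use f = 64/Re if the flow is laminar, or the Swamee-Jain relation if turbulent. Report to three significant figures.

Re = VD/ν = 0.3790·0.0216/3.51×10^-4 = 23.3
Re < 2300 → laminar → f = 64/Re = 2.744

Re ≈ 23.3; laminar; f = 64/Re ≈ 2.74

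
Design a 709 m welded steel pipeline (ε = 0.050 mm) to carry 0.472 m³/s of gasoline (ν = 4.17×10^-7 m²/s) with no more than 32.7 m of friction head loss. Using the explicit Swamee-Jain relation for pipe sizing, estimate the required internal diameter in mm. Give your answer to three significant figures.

Swamee-Jain (Type III): D = 0.66·[ε^1.25·(LQ²/(gh_f))^4.75 + ν·Q^9.4·(L/(gh_f))^5.2]^0.04
LQ²/(gh_f) = 0.4924; L/(gh_f) = 2.210
Term 1 = ε^1.25·(…)^4.75 = 1.45×10^-7; Term 2 = ν·Q^9.4·(…)^5.2 = 2.22×10^-8
D = 0.66·(1.45×10^-7 + 2.22×10^-8)^0.04 = 0.3536 m = 354 mm
Check: V = 4.81 m/s, Re = 4.08×10^6, f = 0.01321, h_f = 31.2 m ≈ 32.7 m ✓

D ≈ 354 mm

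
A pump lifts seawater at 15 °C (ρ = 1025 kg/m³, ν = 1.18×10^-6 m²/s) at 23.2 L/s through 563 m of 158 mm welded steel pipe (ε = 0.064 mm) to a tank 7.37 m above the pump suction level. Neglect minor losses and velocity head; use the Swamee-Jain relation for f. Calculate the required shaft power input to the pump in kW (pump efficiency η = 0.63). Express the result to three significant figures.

P_shaft ≈ 4.51 kW

V = 4Q/(πD²) = 1.183 m/s; Re = 1.58×10^5; ε/D = 4.05×10^-4; f = 0.01888
h_f = f(L/D)V²/2g = 4.800 m
Total head H = z + h_f = 7.37 + 4.800 = 12.17 m
P_hyd = ρgQH = 1025·9.81·0.0232·12.17 = 2.839 kW
P_shaft = P_hyd/η = 2.839/0.63 = 4.506 kW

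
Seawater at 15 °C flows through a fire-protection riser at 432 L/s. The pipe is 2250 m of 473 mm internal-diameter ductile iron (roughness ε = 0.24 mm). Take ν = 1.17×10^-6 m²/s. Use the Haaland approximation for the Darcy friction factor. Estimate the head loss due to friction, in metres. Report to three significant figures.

V = 4Q/(πD²) = 4·0.432/(π·0.473²) = 2.459 m/s
Re = VD/ν = 2.459·0.473/1.17×10^-6 = 9.94×10^5 → turbulent
ε/D = 0.24/473 = 5.07×10^-4
Haaland: f = 0.01723
h_f = f(L/D)V²/(2g) = 0.01723·(2250/0.473)·2.459²/(2·9.81) = 25.24 m

h_f ≈ 25.2 m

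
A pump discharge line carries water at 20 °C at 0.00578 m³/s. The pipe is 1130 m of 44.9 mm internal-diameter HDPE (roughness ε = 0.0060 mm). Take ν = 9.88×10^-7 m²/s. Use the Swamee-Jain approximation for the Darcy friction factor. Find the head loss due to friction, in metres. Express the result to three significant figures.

V = 4Q/(πD²) = 4·0.00578/(π·0.0449²) = 3.650 m/s
Re = VD/ν = 3.650·0.0449/9.88×10^-7 = 1.66×10^5 → turbulent
ε/D = 0.0060/44.9 = 1.34×10^-4
Swamee-Jain: f = 0.01713
h_f = f(L/D)V²/(2g) = 0.01713·(1130/0.0449)·3.650²/(2·9.81) = 292.8 m

h_f ≈ 293 m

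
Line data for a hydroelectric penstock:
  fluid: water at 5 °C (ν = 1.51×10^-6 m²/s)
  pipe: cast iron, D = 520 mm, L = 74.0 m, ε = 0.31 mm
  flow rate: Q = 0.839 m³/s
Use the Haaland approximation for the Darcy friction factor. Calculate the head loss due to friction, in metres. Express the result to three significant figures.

h_f ≈ 2.00 m

V = 4Q/(πD²) = 4·0.839/(π·0.520²) = 3.951 m/s
Re = VD/ν = 3.951·0.520/1.51×10^-6 = 1.36×10^6 → turbulent
ε/D = 0.31/520 = 5.96×10^-4
Haaland: f = 0.01770
h_f = f(L/D)V²/(2g) = 0.01770·(74.0/0.520)·3.951²/(2·9.81) = 2.004 m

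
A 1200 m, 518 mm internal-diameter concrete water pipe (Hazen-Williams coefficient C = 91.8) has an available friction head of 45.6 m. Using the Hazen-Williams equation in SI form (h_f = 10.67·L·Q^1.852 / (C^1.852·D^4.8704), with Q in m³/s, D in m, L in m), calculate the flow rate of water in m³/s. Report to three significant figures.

Q ≈ 0.775 m³/s

Rearranging: Q = [h_f·C^1.852·D^4.8704 / (10.67·L)]^(1/1.852)
Q = [45.6·91.8^1.852·0.518^4.8704 / (10.67·1200)]^0.540 = 0.7755 m³/s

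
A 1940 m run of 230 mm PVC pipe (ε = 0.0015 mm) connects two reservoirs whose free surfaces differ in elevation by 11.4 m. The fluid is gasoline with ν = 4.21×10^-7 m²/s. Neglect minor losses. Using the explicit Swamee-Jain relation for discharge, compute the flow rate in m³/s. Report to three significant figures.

Q ≈ 0.0612 m³/s

Swamee-Jain (Type II): Q = -0.965·√(gD⁵h_f/L)·ln[ε/(3.7D) + √(3.17ν²L/(gD³h_f))]
√(gD⁵h_f/L) = √(9.81·0.230⁵·11.4/1940) = 0.006091
ε/(3.7D) = 1.76×10^-6; √(3.17ν²L/(gD³h_f)) = 2.83×10^-5
Q = -0.965·0.006091·ln(3.007×10^-5) = 0.06120 m³/s
Check: V = 1.47 m/s, Re = 8.05×10^5, f = 0.01219, h_f = 11.4 m ≈ 11.4 m ✓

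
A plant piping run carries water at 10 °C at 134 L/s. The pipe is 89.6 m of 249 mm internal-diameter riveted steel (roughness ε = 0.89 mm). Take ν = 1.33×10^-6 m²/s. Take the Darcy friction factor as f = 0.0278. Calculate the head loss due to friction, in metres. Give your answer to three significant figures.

h_f ≈ 3.86 m

V = 4Q/(πD²) = 4·0.134/(π·0.249²) = 2.752 m/s
h_f = f(L/D)V²/(2g) = 0.02780·(89.6/0.249)·2.752²/(2·9.81) = 3.861 m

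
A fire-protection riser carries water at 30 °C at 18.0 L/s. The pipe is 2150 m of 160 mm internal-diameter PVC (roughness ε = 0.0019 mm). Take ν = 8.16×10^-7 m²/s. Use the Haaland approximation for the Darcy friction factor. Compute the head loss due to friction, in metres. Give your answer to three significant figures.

V = 4Q/(πD²) = 4·0.0180/(π·0.160²) = 0.8952 m/s
Re = VD/ν = 0.8952·0.160/8.16×10^-7 = 1.76×10^5 → turbulent
ε/D = 0.0019/160 = 1.19×10^-5
Haaland: f = 0.01597
h_f = f(L/D)V²/(2g) = 0.01597·(2150/0.160)·0.8952²/(2·9.81) = 8.764 m

h_f ≈ 8.76 m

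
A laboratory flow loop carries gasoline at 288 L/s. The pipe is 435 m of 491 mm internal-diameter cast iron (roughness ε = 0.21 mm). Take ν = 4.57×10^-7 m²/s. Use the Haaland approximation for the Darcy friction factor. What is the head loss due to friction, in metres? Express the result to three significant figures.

V = 4Q/(πD²) = 4·0.288/(π·0.491²) = 1.521 m/s
Re = VD/ν = 1.521·0.491/4.57×10^-7 = 1.63×10^6 → turbulent
ε/D = 0.21/491 = 4.28×10^-4
Haaland: f = 0.01647
h_f = f(L/D)V²/(2g) = 0.01647·(435/0.491)·1.521²/(2·9.81) = 1.720 m

h_f ≈ 1.72 m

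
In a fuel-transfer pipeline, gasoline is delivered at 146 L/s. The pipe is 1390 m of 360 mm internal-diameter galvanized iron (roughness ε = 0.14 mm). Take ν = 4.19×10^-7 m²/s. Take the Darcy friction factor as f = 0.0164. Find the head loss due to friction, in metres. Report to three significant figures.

h_f ≈ 6.64 m

V = 4Q/(πD²) = 4·0.146/(π·0.360²) = 1.434 m/s
h_f = f(L/D)V²/(2g) = 0.01640·(1390/0.360)·1.434²/(2·9.81) = 6.640 m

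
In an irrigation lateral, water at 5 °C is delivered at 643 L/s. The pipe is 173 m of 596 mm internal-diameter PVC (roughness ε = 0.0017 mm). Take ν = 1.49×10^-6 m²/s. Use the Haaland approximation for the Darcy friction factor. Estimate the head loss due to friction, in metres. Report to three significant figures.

h_f ≈ 0.927 m

V = 4Q/(πD²) = 4·0.643/(π·0.596²) = 2.305 m/s
Re = VD/ν = 2.305·0.596/1.49×10^-6 = 9.22×10^5 → turbulent
ε/D = 0.0017/596 = 2.85×10^-6
Haaland: f = 0.01179
h_f = f(L/D)V²/(2g) = 0.01179·(173/0.596)·2.305²/(2·9.81) = 0.9266 m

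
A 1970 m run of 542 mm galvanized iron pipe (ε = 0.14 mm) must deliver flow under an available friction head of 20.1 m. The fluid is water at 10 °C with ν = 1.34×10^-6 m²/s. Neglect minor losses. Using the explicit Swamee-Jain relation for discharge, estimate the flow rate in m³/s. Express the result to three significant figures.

Q ≈ 0.616 m³/s

Swamee-Jain (Type II): Q = -0.965·√(gD⁵h_f/L)·ln[ε/(3.7D) + √(3.17ν²L/(gD³h_f))]
√(gD⁵h_f/L) = √(9.81·0.542⁵·20.1/1970) = 0.06842
ε/(3.7D) = 6.98×10^-5; √(3.17ν²L/(gD³h_f)) = 1.89×10^-5
Q = -0.965·0.06842·ln(8.871×10^-5) = 0.6160 m³/s
Check: V = 2.67 m/s, Re = 1.08×10^6, f = 0.01531, h_f = 20.2 m ≈ 20.1 m ✓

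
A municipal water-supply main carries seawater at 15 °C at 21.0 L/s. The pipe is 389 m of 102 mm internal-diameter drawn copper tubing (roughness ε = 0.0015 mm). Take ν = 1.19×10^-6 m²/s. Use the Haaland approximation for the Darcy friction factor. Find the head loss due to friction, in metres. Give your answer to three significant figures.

V = 4Q/(πD²) = 4·0.0210/(π·0.102²) = 2.570 m/s
Re = VD/ν = 2.570·0.102/1.19×10^-6 = 2.20×10^5 → turbulent
ε/D = 0.0015/102 = 1.47×10^-5
Haaland: f = 0.01531
h_f = f(L/D)V²/(2g) = 0.01531·(389/0.102)·2.570²/(2·9.81) = 19.65 m

h_f ≈ 19.7 m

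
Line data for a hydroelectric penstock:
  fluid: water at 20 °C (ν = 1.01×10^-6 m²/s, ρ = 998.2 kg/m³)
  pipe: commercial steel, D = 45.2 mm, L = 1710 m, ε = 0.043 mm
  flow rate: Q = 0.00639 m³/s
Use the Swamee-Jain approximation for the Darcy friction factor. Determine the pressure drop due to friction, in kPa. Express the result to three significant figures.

V = 4Q/(πD²) = 4·0.00639/(π·0.0452²) = 3.982 m/s
Re = VD/ν = 3.982·0.0452/1.01×10^-6 = 1.78×10^5 → turbulent
ε/D = 0.043/45.2 = 9.51×10^-4
Swamee-Jain: f = 0.02115
h_f = f(L/D)V²/(2g) = 0.02115·(1710/0.0452)·3.982²/(2·9.81) = 646.9 m
Δp = ρg·h_f = 998.2·9.81·646.9 = 6335 kPa

Δp ≈ 6330 kPa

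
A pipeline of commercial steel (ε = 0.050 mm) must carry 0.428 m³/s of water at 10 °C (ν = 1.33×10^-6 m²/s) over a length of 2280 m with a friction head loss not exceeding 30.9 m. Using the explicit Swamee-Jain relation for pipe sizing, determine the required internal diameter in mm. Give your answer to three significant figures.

D ≈ 438 mm

Swamee-Jain (Type III): D = 0.66·[ε^1.25·(LQ²/(gh_f))^4.75 + ν·Q^9.4·(L/(gh_f))^5.2]^0.04
LQ²/(gh_f) = 1.378; L/(gh_f) = 7.522
Term 1 = ε^1.25·(…)^4.75 = 1.93×10^-5; Term 2 = ν·Q^9.4·(…)^5.2 = 1.65×10^-5
D = 0.66·(1.93×10^-5 + 1.65×10^-5)^0.04 = 0.4382 m = 438 mm
Check: V = 2.84 m/s, Re = 9.35×10^5, f = 0.01378, h_f = 29.4 m ≈ 30.9 m ✓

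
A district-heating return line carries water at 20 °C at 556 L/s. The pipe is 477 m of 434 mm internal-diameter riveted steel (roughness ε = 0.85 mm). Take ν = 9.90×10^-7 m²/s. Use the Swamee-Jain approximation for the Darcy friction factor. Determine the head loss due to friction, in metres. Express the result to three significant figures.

h_f ≈ 18.6 m

V = 4Q/(πD²) = 4·0.556/(π·0.434²) = 3.758 m/s
Re = VD/ν = 3.758·0.434/9.90×10^-7 = 1.65×10^6 → turbulent
ε/D = 0.85/434 = 0.00196
Swamee-Jain: f = 0.02346
h_f = f(L/D)V²/(2g) = 0.02346·(477/0.434)·3.758²/(2·9.81) = 18.56 m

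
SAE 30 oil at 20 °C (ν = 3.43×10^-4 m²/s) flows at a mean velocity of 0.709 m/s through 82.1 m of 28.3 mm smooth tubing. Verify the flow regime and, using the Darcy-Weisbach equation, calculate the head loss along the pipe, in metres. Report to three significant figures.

Re = VD/ν = 0.709·0.02830/3.43×10^-4 = 58.5 → laminar (Re < 2300)
f = 64/Re = 1.094
h_f = f(L/D)V²/(2g) = 1.094·(82.1/0.02830)·0.709²/(2·9.81) = 81.32 m

h_f ≈ 81.3 m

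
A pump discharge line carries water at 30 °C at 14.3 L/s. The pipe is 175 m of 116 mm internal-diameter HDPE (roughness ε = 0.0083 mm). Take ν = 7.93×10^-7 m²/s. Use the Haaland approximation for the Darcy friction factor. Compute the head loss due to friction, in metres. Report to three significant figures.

h_f ≈ 2.25 m

V = 4Q/(πD²) = 4·0.0143/(π·0.116²) = 1.353 m/s
Re = VD/ν = 1.353·0.116/7.93×10^-7 = 1.98×10^5 → turbulent
ε/D = 0.0083/116 = 7.16×10^-5
Haaland: f = 0.01601
h_f = f(L/D)V²/(2g) = 0.01601·(175/0.116)·1.353²/(2·9.81) = 2.254 m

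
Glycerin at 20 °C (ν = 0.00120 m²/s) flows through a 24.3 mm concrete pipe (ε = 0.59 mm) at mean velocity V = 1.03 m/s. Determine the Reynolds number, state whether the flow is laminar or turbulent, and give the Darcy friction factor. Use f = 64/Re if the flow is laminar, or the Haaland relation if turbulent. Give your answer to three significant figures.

Re = VD/ν = 1.030·0.0243/0.00120 = 20.9
Re < 2300 → laminar → f = 64/Re = 3.068

Re ≈ 20.9; laminar; f = 64/Re ≈ 3.07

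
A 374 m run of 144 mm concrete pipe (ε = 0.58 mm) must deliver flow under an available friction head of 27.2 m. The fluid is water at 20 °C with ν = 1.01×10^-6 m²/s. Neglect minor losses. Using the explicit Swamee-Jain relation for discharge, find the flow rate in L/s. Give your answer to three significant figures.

Q ≈ 43.5 L/s

Swamee-Jain (Type II): Q = -0.965·√(gD⁵h_f/L)·ln[ε/(3.7D) + √(3.17ν²L/(gD³h_f))]
√(gD⁵h_f/L) = √(9.81·0.144⁵·27.2/374) = 0.006646
ε/(3.7D) = 0.00109; √(3.17ν²L/(gD³h_f)) = 3.90×10^-5
Q = -0.965·0.006646·ln(0.001128) = 0.04354 m³/s
Check: V = 2.67 m/s, Re = 3.81×10^5, f = 0.02888, h_f = 27.3 m ≈ 27.2 m ✓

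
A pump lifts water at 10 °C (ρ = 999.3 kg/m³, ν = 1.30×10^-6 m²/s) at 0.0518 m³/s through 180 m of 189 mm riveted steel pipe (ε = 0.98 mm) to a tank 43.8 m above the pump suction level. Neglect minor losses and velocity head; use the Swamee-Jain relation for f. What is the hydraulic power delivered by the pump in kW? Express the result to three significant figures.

P_hyd ≈ 24.9 kW

V = 4Q/(πD²) = 1.846 m/s; Re = 2.68×10^5; ε/D = 0.00519; f = 0.03120
h_f = f(L/D)V²/2g = 5.162 m
Total head H = z + h_f = 43.8 + 5.162 = 48.96 m
P_hyd = ρgQH = 999.3·9.81·0.0518·48.96 = 24.86 kW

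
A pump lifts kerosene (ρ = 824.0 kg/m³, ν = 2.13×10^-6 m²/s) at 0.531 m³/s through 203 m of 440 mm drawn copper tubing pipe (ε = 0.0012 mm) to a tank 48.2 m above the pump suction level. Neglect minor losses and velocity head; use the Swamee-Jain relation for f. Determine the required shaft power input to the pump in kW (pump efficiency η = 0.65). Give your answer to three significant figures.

P_shaft ≈ 342 kW

V = 4Q/(πD²) = 3.492 m/s; Re = 7.21×10^5; ε/D = 2.73×10^-6; f = 0.01233
h_f = f(L/D)V²/2g = 3.536 m
Total head H = z + h_f = 48.2 + 3.536 = 51.74 m
P_hyd = ρgQH = 824.0·9.81·0.531·51.74 = 222.1 kW
P_shaft = P_hyd/η = 222.1/0.65 = 341.6 kW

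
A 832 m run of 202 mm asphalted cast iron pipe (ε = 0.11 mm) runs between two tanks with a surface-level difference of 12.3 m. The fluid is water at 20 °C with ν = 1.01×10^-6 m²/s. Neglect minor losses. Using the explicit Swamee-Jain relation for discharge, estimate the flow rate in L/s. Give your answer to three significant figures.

Q ≈ 57.4 L/s

Swamee-Jain (Type II): Q = -0.965·√(gD⁵h_f/L)·ln[ε/(3.7D) + √(3.17ν²L/(gD³h_f))]
√(gD⁵h_f/L) = √(9.81·0.202⁵·12.3/832) = 0.006984
ε/(3.7D) = 1.47×10^-4; √(3.17ν²L/(gD³h_f)) = 5.20×10^-5
Q = -0.965·0.006984·ln(1.992×10^-4) = 0.05743 m³/s
Check: V = 1.79 m/s, Re = 3.58×10^5, f = 0.01837, h_f = 12.4 m ≈ 12.3 m ✓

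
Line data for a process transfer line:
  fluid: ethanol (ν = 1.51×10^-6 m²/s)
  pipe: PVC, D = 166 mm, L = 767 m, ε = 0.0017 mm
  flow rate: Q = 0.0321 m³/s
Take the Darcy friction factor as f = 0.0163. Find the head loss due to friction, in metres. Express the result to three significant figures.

V = 4Q/(πD²) = 4·0.0321/(π·0.166²) = 1.483 m/s
h_f = f(L/D)V²/(2g) = 0.01630·(767/0.166)·1.483²/(2·9.81) = 8.444 m

h_f ≈ 8.44 m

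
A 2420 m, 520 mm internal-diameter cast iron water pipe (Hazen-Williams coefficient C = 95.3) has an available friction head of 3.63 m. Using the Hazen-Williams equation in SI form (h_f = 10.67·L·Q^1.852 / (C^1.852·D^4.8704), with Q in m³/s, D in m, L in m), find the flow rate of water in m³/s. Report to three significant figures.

Q ≈ 0.142 m³/s

Rearranging: Q = [h_f·C^1.852·D^4.8704 / (10.67·L)]^(1/1.852)
Q = [3.63·95.3^1.852·0.520^4.8704 / (10.67·2420)]^0.540 = 0.1420 m³/s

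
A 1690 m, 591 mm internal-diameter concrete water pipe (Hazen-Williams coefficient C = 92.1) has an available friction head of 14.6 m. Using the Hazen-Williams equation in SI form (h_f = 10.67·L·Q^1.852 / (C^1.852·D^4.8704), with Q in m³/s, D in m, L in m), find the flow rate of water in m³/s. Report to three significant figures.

Rearranging: Q = [h_f·C^1.852·D^4.8704 / (10.67·L)]^(1/1.852)
Q = [14.6·92.1^1.852·0.591^4.8704 / (10.67·1690)]^0.540 = 0.4945 m³/s

Q ≈ 0.495 m³/s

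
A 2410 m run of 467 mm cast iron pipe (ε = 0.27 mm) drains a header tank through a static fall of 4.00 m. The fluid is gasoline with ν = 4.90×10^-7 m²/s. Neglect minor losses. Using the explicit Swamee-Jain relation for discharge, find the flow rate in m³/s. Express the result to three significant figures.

Swamee-Jain (Type II): Q = -0.965·√(gD⁵h_f/L)·ln[ε/(3.7D) + √(3.17ν²L/(gD³h_f))]
√(gD⁵h_f/L) = √(9.81·0.467⁵·4.00/2410) = 0.01902
ε/(3.7D) = 1.56×10^-4; √(3.17ν²L/(gD³h_f)) = 2.14×10^-5
Q = -0.965·0.01902·ln(1.777×10^-4) = 0.1585 m³/s
Check: V = 0.925 m/s, Re = 8.82×10^5, f = 0.01787, h_f = 4.02 m ≈ 4.00 m ✓

Q ≈ 0.158 m³/s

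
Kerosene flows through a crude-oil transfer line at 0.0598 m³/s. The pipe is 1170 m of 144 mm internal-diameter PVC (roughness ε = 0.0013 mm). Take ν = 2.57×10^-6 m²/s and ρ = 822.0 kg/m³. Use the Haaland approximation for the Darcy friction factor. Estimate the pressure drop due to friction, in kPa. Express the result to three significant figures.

V = 4Q/(πD²) = 4·0.0598/(π·0.144²) = 3.672 m/s
Re = VD/ν = 3.672·0.144/2.57×10^-6 = 2.06×10^5 → turbulent
ε/D = 0.0013/144 = 9.03×10^-6
Haaland: f = 0.01547
h_f = f(L/D)V²/(2g) = 0.01547·(1170/0.144)·3.672²/(2·9.81) = 86.37 m
Δp = ρg·h_f = 822.0·9.81·86.37 = 696.4 kPa

Δp ≈ 696 kPa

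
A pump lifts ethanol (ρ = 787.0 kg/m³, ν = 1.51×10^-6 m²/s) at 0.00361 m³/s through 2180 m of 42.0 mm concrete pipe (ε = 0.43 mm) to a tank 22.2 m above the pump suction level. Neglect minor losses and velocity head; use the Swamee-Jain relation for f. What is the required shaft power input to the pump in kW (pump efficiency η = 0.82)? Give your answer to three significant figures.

V = 4Q/(πD²) = 2.606 m/s; Re = 7.25×10^4; ε/D = 0.0102; f = 0.03932
h_f = f(L/D)V²/2g = 706.3 m
Total head H = z + h_f = 22.2 + 706.3 = 728.5 m
P_hyd = ρgQH = 787.0·9.81·0.00361·728.5 = 20.30 kW
P_shaft = P_hyd/η = 20.30/0.82 = 24.76 kW

P_shaft ≈ 24.8 kW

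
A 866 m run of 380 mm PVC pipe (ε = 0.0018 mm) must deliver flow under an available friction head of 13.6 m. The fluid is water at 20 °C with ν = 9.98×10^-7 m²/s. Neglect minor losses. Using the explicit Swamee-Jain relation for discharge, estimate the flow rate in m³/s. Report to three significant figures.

Swamee-Jain (Type II): Q = -0.965·√(gD⁵h_f/L)·ln[ε/(3.7D) + √(3.17ν²L/(gD³h_f))]
√(gD⁵h_f/L) = √(9.81·0.380⁵·13.6/866) = 0.03494
ε/(3.7D) = 1.28×10^-6; √(3.17ν²L/(gD³h_f)) = 1.93×10^-5
Q = -0.965·0.03494·ln(2.061×10^-5) = 0.3638 m³/s
Check: V = 3.21 m/s, Re = 1.22×10^6, f = 0.01136, h_f = 13.6 m ≈ 13.6 m ✓

Q ≈ 0.364 m³/s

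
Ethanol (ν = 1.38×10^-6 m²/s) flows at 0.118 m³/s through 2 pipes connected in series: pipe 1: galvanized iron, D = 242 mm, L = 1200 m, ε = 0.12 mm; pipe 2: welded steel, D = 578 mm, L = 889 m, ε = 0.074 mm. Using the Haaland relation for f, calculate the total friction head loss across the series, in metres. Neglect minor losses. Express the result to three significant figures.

H ≈ 29.6 m

Pipe 1: V = 2.565 m/s, Re = 4.50×10^5, ε/D = 4.96×10^-4, f = 0.01764, h_1 = f(L/D)V²/2g = 29.34 m
Pipe 2: V = 0.4497 m/s, Re = 1.88×10^5, ε/D = 1.28×10^-4, f = 0.01653, h_2 = f(L/D)V²/2g = 0.2621 m
Series → Q common, losses add: H = Σh = 29.60 m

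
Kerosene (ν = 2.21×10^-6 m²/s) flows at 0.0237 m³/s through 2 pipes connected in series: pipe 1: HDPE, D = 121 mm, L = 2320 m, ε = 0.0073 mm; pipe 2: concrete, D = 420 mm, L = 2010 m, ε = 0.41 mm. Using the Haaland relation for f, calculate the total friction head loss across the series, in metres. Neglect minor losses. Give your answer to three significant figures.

H ≈ 73.5 m

Pipe 1: V = 2.061 m/s, Re = 1.13×10^5, ε/D = 6.03×10^-5, f = 0.01766, h_1 = f(L/D)V²/2g = 73.31 m
Pipe 2: V = 0.1711 m/s, Re = 3.25×10^4, ε/D = 9.76×10^-4, f = 0.02525, h_2 = f(L/D)V²/2g = 0.1802 m
Series → Q common, losses add: H = Σh = 73.49 m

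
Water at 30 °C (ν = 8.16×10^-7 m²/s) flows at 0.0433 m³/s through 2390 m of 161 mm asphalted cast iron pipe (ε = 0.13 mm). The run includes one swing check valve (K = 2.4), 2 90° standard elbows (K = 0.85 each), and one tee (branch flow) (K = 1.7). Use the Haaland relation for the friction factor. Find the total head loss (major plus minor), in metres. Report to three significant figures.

V = 4Q/(πD²) = 2.127 m/s; V²/2g = 0.2306 m
Re = 4.20×10^5, ε/D = 8.07×10^-4 → f = 0.01941 (Haaland)
Major: h_f = f(L/D)·V²/2g = 0.01941·14845·0.2306 = 66.42 m
Minor: ΣK = 5.80; h_m = ΣK·V²/2g = 1.337 m
Total H_L = 66.42 + 1.337 = 67.76 m

H_L ≈ 67.8 m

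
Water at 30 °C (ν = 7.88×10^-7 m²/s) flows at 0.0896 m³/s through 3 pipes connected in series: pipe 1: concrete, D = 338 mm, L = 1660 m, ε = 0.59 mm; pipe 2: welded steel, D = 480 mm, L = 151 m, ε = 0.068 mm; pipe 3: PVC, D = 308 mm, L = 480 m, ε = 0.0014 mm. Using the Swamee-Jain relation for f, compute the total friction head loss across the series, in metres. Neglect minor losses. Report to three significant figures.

Pipe 1: V = 0.9986 m/s, Re = 4.28×10^5, ε/D = 0.00175, f = 0.02319, h_1 = f(L/D)V²/2g = 5.789 m
Pipe 2: V = 0.4951 m/s, Re = 3.02×10^5, ε/D = 1.42×10^-4, f = 0.01581, h_2 = f(L/D)V²/2g = 0.06214 m
Pipe 3: V = 1.203 m/s, Re = 4.70×10^5, ε/D = 4.55×10^-6, f = 0.01331, h_3 = f(L/D)V²/2g = 1.529 m
Series → Q common, losses add: H = Σh = 7.379 m

H ≈ 7.38 m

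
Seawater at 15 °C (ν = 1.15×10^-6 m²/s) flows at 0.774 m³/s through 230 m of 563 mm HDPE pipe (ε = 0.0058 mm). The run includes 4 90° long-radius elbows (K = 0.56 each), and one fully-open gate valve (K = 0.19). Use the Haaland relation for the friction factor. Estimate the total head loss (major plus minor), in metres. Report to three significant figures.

V = 4Q/(πD²) = 3.109 m/s; V²/2g = 0.4927 m
Re = 1.52×10^6, ε/D = 1.03×10^-5 → f = 0.01106 (Haaland)
Major: h_f = f(L/D)·V²/2g = 0.01106·408.5·0.4927 = 2.226 m
Minor: ΣK = 2.43; h_m = ΣK·V²/2g = 1.197 m
Total H_L = 2.226 + 1.197 = 3.423 m

H_L ≈ 3.42 m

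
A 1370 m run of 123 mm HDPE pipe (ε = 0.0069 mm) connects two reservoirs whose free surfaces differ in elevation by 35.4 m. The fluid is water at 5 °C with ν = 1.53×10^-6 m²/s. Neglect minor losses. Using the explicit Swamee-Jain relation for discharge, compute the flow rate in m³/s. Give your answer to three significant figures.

Swamee-Jain (Type II): Q = -0.965·√(gD⁵h_f/L)·ln[ε/(3.7D) + √(3.17ν²L/(gD³h_f))]
√(gD⁵h_f/L) = √(9.81·0.123⁵·35.4/1370) = 0.002671
ε/(3.7D) = 1.52×10^-5; √(3.17ν²L/(gD³h_f)) = 1.25×10^-4
Q = -0.965·0.002671·ln(1.406×10^-4) = 0.02287 m³/s
Check: V = 1.92 m/s, Re = 1.55×10^5, f = 0.01677, h_f = 35.3 m ≈ 35.4 m ✓

Q ≈ 0.0229 m³/s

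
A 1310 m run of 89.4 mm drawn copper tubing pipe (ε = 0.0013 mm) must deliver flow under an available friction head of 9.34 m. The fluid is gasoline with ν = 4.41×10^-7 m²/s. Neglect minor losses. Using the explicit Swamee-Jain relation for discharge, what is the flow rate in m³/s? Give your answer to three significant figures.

Swamee-Jain (Type II): Q = -0.965·√(gD⁵h_f/L)·ln[ε/(3.7D) + √(3.17ν²L/(gD³h_f))]
√(gD⁵h_f/L) = √(9.81·0.0894⁵·9.34/1310) = 6.320×10^-4
ε/(3.7D) = 3.93×10^-6; √(3.17ν²L/(gD³h_f)) = 1.11×10^-4
Q = -0.965·6.320×10^-4·ln(1.150×10^-4) = 0.005532 m³/s
Check: V = 0.881 m/s, Re = 1.79×10^5, f = 0.01600, h_f = 9.28 m ≈ 9.34 m ✓

Q ≈ 0.00553 m³/s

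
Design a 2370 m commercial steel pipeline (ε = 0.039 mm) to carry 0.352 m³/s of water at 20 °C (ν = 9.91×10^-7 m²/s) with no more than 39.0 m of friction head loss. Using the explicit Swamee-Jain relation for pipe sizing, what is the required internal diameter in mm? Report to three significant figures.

D ≈ 387 mm

Swamee-Jain (Type III): D = 0.66·[ε^1.25·(LQ²/(gh_f))^4.75 + ν·Q^9.4·(L/(gh_f))^5.2]^0.04
LQ²/(gh_f) = 0.7675; L/(gh_f) = 6.195
Term 1 = ε^1.25·(…)^4.75 = 8.77×10^-7; Term 2 = ν·Q^9.4·(…)^5.2 = 7.11×10^-7
D = 0.66·(8.77×10^-7 + 7.11×10^-7)^0.04 = 0.3869 m = 387 mm
Check: V = 2.99 m/s, Re = 1.17×10^6, f = 0.01335, h_f = 37.4 m ≈ 39.0 m ✓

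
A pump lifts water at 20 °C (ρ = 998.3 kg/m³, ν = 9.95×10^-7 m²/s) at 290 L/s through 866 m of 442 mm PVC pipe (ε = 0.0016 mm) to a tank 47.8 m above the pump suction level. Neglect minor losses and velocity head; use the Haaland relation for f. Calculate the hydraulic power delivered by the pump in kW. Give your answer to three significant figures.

P_hyd ≈ 148 kW

V = 4Q/(πD²) = 1.890 m/s; Re = 8.40×10^5; ε/D = 3.62×10^-6; f = 0.01199
h_f = f(L/D)V²/2g = 4.276 m
Total head H = z + h_f = 47.8 + 4.276 = 52.08 m
P_hyd = ρgQH = 998.3·9.81·0.290·52.08 = 147.9 kW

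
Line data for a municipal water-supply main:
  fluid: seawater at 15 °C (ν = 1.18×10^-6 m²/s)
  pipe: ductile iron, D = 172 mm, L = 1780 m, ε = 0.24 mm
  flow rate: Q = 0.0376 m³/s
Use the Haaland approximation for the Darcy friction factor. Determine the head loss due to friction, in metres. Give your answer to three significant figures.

V = 4Q/(πD²) = 4·0.0376/(π·0.172²) = 1.618 m/s
Re = VD/ν = 1.618·0.172/1.18×10^-6 = 2.36×10^5 → turbulent
ε/D = 0.24/172 = 0.00140
Haaland: f = 0.02223
h_f = f(L/D)V²/(2g) = 0.02223·(1780/0.172)·1.618²/(2·9.81) = 30.70 m

h_f ≈ 30.7 m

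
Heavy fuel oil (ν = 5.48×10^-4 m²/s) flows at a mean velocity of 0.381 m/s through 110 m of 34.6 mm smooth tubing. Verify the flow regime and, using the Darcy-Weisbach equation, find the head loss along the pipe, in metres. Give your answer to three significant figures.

h_f ≈ 62.6 m

Re = VD/ν = 0.381·0.03460/5.48×10^-4 = 24.1 → laminar (Re < 2300)
f = 64/Re = 2.660
h_f = f(L/D)V²/(2g) = 2.660·(110/0.03460)·0.381²/(2·9.81) = 62.58 m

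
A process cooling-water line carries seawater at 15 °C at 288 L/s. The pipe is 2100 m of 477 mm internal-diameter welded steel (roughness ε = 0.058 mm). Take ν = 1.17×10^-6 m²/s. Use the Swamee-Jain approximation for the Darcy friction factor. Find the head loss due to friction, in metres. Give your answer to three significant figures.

V = 4Q/(πD²) = 4·0.288/(π·0.477²) = 1.612 m/s
Re = VD/ν = 1.612·0.477/1.17×10^-6 = 6.57×10^5 → turbulent
ε/D = 0.058/477 = 1.22×10^-4
Swamee-Jain: f = 0.01431
h_f = f(L/D)V²/(2g) = 0.01431·(2100/0.477)·1.612²/(2·9.81) = 8.343 m

h_f ≈ 8.34 m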